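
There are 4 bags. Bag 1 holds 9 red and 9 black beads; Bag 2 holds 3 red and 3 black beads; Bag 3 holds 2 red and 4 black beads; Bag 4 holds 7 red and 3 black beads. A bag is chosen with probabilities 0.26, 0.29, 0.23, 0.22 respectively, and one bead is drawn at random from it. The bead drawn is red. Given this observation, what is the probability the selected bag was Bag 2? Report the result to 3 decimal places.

P(red|Bag 1) = 0.5; P(red|Bag 2) = 0.5; P(red|Bag 3) = 0.3333; P(red|Bag 4) = 0.7.
Prior × likelihood for each source: 0.26·0.5=0.1300, 0.29·0.5=0.1450, 0.23·0.3333=0.07667, 0.22·0.7=0.1540. Summing gives P(red) = 0.50567.
P(Bag 2 | red) = 0.1450 / 0.50567 = 0.287.

Posterior probability ≈ 0.287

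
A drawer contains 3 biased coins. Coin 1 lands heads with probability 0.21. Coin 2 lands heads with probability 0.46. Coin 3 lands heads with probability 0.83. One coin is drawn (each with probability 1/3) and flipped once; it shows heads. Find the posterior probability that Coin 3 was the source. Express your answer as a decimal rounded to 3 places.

Posterior probability ≈ 0.553

P(heads|C1) = 0.21; P(heads|C2) = 0.46; P(heads|C3) = 0.83.
Prior × likelihood for each source: 0.333333·0.21=0.07000, 0.333333·0.46=0.1533, 0.333333·0.83=0.2767. Summing gives P(heads) = 0.50000.
P(Coin 3 | heads) = 0.2767 / 0.50000 = 0.553.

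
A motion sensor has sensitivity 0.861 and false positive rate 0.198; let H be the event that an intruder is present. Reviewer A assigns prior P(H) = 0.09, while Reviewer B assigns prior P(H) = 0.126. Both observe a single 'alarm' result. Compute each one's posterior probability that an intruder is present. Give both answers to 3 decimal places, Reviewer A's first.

P('+'|H) = 0.861, P('+'|¬H) = 0.198.
Reviewer A: numerator 0.861·0.09 = 0.077490; evidence = 0.077490+0.198·0.91 = 0.25767; posterior = 0.301.
Reviewer B: numerator 0.861·0.126 = 0.10849; evidence = 0.10849+0.198·0.874 = 0.28154; posterior = 0.385.

Reviewer A: 0.301; Reviewer B: 0.385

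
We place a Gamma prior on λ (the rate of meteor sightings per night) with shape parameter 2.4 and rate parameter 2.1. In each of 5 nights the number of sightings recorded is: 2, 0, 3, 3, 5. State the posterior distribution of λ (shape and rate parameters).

Posterior: Gamma(shape=15.4, rate=7.1)

Total count ∑xᵢ = 13 over n = 5 nights.
Gamma is conjugate to the Poisson likelihood: posterior is Gamma(shape = 2.4+13 = 15.4, rate = 2.1+5 = 7.1).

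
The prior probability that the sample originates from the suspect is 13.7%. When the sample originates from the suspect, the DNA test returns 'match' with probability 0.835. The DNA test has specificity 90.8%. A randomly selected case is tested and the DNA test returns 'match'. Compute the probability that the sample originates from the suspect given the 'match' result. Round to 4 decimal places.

P(H | E) ≈ 0.5903

Let H be the event that the sample originates from the suspect. P(H) = 0.137, so P(¬H) = 0.863. With E the 'match' result, P(E|H) = 0.835 and P(E|¬H) = 0.092.
P(E) = 0.835·0.137 + 0.092·0.863 = 0.11440 + 0.079396 = 0.19379.
By Bayes' theorem, P(H|E) = 0.11440 / 0.19379 = 0.5903.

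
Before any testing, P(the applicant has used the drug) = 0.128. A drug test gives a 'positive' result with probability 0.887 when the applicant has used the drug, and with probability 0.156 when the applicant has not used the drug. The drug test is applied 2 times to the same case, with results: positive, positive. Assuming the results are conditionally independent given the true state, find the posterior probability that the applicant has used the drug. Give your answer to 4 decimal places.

Posterior P(H) ≈ 0.8260

With H the event that the applicant has used the drug, the joint likelihood of the observed sequence is P(data|H) = 0.887·0.887 = 0.78677 and P(data|¬H) = 0.156·0.156 = 0.024336.
Bayes: P(H|data) = 0.128·0.78677 / (0.128·0.78677 + 0.872·0.024336) = 0.10071/0.12193 = 0.8260.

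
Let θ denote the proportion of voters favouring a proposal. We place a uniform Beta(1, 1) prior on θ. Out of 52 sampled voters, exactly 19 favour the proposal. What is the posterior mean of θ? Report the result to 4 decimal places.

Posterior mean ≈ 0.3704

Observing 19 successes and 33 failures updates Beta(1, 1) by adding the success and failure counts to the two shape parameters: α = 1+19 = 20, β = 1+33 = 34.
E[θ | data] = 20/(20+34) = 0.3704.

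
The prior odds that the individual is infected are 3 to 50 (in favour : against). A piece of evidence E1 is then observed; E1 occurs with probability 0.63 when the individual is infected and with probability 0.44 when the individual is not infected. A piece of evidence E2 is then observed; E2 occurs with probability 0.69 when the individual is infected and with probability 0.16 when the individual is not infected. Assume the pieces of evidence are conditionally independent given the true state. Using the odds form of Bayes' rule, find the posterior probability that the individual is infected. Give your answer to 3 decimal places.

Posterior probability ≈ 0.270

Prior odds = 3/50 = 0.060000.
Likelihood ratio for E1 = 0.63/0.44 = 1.4318.
Likelihood ratio for E2 = 0.69/0.16 = 4.3125.
Posterior odds = prior odds × LR₁ × LR₂ = 0.37048.
Posterior probability = odds/(1+odds) = 0.37048/1.3705 = 0.270.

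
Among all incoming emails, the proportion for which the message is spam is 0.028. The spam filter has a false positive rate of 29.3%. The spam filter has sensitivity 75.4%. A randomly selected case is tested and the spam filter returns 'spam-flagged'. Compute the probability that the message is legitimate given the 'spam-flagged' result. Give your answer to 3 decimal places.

P(¬H | E) ≈ 0.931

Let H be the event that the message is spam. P(H) = 0.028, so P(¬H) = 0.972. With E the 'spam-flagged' result, P(E|H) = 0.754 and P(E|¬H) = 0.293.
P(E) = 0.754·0.028 + 0.293·0.972 = 0.021112 + 0.28480 = 0.30591.
By Bayes' theorem, P(H|E) = 0.021112 / 0.30591 = 0.069. Hence P(¬H|E) = 1 − 0.069 = 0.931.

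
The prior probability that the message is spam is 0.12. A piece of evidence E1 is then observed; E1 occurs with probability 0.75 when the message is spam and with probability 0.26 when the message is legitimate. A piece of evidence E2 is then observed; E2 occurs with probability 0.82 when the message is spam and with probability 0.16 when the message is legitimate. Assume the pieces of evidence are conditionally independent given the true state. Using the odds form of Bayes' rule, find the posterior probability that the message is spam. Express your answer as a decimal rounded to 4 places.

Posterior probability ≈ 0.6684

Prior odds = 0.12/(1−0.12) = 0.13636. In log-odds, ln(0.13636) = -1.9924.
Add log likelihood ratios: ln(2.8846) + ln(5.1250) = 2.6935.
Posterior log-odds = 0.70109, so posterior odds = exp(0.70109) = 2.0160. Converting, P(H|E) = 2.0160/3.0160 = 0.6684.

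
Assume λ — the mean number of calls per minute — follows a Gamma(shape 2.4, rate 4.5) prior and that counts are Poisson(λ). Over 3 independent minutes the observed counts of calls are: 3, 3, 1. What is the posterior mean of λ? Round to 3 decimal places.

Posterior mean ≈ 1.253

The Poisson likelihood adds the total count to the shape and the number of exposure periods to the rate. Here ∑xᵢ = 7 and n = 3, so shape 2.4→9.4 and rate 4.5→7.5.
Posterior mean = shape/rate = 9.4/7.5 = 1.253.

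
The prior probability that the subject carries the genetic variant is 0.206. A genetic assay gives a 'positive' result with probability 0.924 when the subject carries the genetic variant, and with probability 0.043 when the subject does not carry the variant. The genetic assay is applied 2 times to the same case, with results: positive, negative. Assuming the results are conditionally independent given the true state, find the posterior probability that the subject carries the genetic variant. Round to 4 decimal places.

Let H be the event that the subject carries the genetic variant; start with P(H) = 0.206. P('positive'|H) = 0.924, P('positive'|¬H) = 0.043.
Update on result 1 ('positive'): P(H) ← 0.924·0.2060 / (0.924·0.2060 + 0.043·0.7940) = 0.19034/0.22449 = 0.8479.
Update on result 2 ('negative'): P(H) ← 0.076·0.8479 / (0.076·0.8479 + 0.957·0.1521) = 0.064441/0.20999 = 0.3069.

Posterior P(H) ≈ 0.3069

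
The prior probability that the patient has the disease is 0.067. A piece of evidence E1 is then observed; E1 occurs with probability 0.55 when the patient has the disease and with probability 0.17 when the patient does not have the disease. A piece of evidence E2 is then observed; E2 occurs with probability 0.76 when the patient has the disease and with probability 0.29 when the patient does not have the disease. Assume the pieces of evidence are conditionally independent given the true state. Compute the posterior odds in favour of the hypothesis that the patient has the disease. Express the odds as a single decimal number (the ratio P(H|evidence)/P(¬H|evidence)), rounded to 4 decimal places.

Prior odds = 0.067/(1−0.067) = 0.071811. In log-odds, ln(0.071811) = -2.6337.
Add log likelihood ratios: ln(3.2353) + ln(2.6207) = 2.1376.
Posterior log-odds = -0.49616, so posterior odds = exp(-0.49616) = 0.60887.

Posterior odds ≈ 0.6089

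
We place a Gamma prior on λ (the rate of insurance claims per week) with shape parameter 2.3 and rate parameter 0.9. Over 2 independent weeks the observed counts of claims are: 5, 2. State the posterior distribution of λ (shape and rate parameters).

Posterior: Gamma(shape=9.3, rate=2.9)

The Poisson likelihood adds the total count to the shape and the number of exposure periods to the rate. Here ∑xᵢ = 7 and n = 2, so shape 2.3→9.3 and rate 0.9→2.9.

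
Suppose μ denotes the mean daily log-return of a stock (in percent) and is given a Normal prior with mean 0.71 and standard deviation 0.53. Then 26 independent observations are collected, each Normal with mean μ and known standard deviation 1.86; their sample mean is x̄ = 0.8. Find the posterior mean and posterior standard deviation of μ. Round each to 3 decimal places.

Posterior mean ≈ 0.771; posterior SD ≈ 0.300

With known σ, the Normal prior is conjugate. Weight on the data is w = (n/σ²)/(n/σ² + 1/τ₀²) = 7.51532/(7.51532+3.55999) = 0.67857.
Posterior mean = w·x̄ + (1−w)·μ₀ = 0.67857·0.8 + 0.32143·0.71 = 0.771. Posterior variance = 1/(7.51532+3.55999) = 0.0902910, so SD = 0.300.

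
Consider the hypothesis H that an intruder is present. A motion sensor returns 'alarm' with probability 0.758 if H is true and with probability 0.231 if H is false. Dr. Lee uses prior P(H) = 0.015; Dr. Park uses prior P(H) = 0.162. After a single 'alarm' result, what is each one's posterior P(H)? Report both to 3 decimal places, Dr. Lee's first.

Dr. Lee: 0.048; Dr. Park: 0.388

The likelihood ratio for an 'alarm' result is 0.758/0.231 = 3.2814.
Dr. Lee: prior odds 0.015/0.985 = 0.015228; posterior odds 0.049970; posterior probability 0.048.
Dr. Park: prior odds 0.162/0.838 = 0.19332; posterior odds 0.63435; posterior probability 0.388.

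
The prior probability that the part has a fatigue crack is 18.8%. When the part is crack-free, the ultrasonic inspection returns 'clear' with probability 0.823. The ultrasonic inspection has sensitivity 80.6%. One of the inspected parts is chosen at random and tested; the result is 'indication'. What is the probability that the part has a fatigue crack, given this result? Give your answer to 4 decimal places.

P(H | E) ≈ 0.5132

Let H be the event that the part has a fatigue crack. P(H) = 0.188, so P(¬H) = 0.812. With E the 'indication' result, P(E|H) = 0.806 and P(E|¬H) = 0.177.
P(E) = 0.806·0.188 + 0.177·0.812 = 0.15153 + 0.14372 = 0.29525.
By Bayes' theorem, P(H|E) = 0.15153 / 0.29525 = 0.5132.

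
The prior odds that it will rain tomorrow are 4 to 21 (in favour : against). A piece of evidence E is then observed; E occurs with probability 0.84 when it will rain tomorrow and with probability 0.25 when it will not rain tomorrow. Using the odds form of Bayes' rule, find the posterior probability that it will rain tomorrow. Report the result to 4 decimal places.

Posterior probability ≈ 0.3902

Prior odds = 4/21 = 0.19048.
Likelihood ratio for E = 0.84/0.25 = 3.3600.
Posterior odds = prior odds × LR = 0.64000.
Posterior probability = odds/(1+odds) = 0.64000/1.6400 = 0.3902.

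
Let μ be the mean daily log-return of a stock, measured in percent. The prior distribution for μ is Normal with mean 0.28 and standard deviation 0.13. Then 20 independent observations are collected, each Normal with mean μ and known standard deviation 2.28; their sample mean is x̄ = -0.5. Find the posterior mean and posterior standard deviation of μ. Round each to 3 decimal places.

Posterior mean ≈ 0.232; posterior SD ≈ 0.126

Prior precision 1/τ₀² = 1/0.13² = 59.1716; data precision n/σ² = 20/2.28² = 3.84734.
Posterior precision = 59.1716 + 3.84734 = 63.0189, giving posterior SD = 1/√63.0189 = 0.126.
Posterior mean = (59.1716·0.28 + 3.84734·-0.5) / 63.0189 = 0.232.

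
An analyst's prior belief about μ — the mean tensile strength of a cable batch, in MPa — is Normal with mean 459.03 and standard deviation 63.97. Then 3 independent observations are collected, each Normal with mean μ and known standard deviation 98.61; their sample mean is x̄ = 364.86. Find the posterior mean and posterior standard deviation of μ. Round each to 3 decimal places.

Posterior mean ≈ 406.482; posterior SD ≈ 42.529

With known σ, the Normal prior is conjugate. Weight on the data is w = (n/σ²)/(n/σ² + 1/τ₀²) = 0.00030852/(0.00030852+0.00024437) = 0.55801.
Posterior mean = w·x̄ + (1−w)·μ₀ = 0.55801·364.86 + 0.44199·459.03 = 406.482. Posterior variance = 1/(0.00030852+0.00024437) = 1808.69, so SD = 42.529.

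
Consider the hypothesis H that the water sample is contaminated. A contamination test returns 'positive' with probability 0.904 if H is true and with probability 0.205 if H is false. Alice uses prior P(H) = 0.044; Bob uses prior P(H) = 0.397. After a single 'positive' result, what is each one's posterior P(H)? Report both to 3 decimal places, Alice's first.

P('+'|H) = 0.904, P('+'|¬H) = 0.205.
Alice: numerator 0.904·0.044 = 0.039776; evidence = 0.039776+0.205·0.956 = 0.23576; posterior = 0.169.
Bob: numerator 0.904·0.397 = 0.35889; evidence = 0.35889+0.205·0.603 = 0.48250; posterior = 0.744.

Alice: 0.169; Bob: 0.744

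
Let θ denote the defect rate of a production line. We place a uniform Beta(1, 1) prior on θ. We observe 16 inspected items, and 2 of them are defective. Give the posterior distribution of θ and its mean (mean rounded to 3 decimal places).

The binomial likelihood is conjugate to the Beta prior: with 2 successes and 14 failures, the posterior is Beta(1+2, 1+14) = Beta(3, 15).
Posterior mean = α/(α+β) = 3/18 = 0.167.

Posterior: Beta(3, 15); mean ≈ 0.167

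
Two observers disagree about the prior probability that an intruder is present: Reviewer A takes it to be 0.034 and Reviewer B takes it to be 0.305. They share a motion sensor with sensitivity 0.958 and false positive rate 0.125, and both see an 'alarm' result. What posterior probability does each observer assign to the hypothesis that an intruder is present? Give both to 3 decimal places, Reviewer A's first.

The likelihood ratio for an 'alarm' result is 0.958/0.125 = 7.6640.
Reviewer A: prior odds 0.034/0.966 = 0.035197; posterior odds 0.26975; posterior probability 0.212.
Reviewer B: prior odds 0.305/0.695 = 0.43885; posterior odds 3.3633; posterior probability 0.771.

Reviewer A: 0.212; Reviewer B: 0.771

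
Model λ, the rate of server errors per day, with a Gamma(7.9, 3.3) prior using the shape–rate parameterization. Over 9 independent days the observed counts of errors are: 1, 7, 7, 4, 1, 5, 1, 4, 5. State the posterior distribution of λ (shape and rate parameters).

The Poisson likelihood adds the total count to the shape and the number of exposure periods to the rate. Here ∑xᵢ = 35 and n = 9, so shape 7.9→42.9 and rate 3.3→12.3.

Posterior: Gamma(shape=42.9, rate=12.3)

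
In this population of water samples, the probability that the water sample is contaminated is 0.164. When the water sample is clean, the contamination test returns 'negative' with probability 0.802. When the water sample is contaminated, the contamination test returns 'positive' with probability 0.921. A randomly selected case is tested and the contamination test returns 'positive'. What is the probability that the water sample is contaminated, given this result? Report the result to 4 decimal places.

Let H be the event that the water sample is contaminated. P(H) = 0.164, so P(¬H) = 0.836. With E the 'positive' result, P(E|H) = 0.921 and P(E|¬H) = 0.198.
P(E) = 0.921·0.164 + 0.198·0.836 = 0.15104 + 0.16553 = 0.31657.
By Bayes' theorem, P(H|E) = 0.15104 / 0.31657 = 0.4771.

P(H | E) ≈ 0.4771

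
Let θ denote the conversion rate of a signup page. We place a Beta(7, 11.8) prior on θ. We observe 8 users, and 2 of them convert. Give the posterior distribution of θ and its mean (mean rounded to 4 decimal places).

Posterior: Beta(9, 17.8); mean ≈ 0.3358

The binomial likelihood is conjugate to the Beta prior: with 2 successes and 6 failures, the posterior is Beta(7+2, 11.8+6) = Beta(9, 17.8).
E[θ | data] = 9/(9+17.8) = 0.3358.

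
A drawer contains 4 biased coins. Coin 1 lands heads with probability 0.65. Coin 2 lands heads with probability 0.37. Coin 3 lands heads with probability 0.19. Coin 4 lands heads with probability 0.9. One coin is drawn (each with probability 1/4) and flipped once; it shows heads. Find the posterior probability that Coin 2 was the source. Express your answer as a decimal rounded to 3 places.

P(heads|C1) = 0.65; P(heads|C2) = 0.37; P(heads|C3) = 0.19; P(heads|C4) = 0.9.
Prior × likelihood for each source: 0.25·0.65=0.1625, 0.25·0.37=0.09250, 0.25·0.19=0.04750, 0.25·0.9=0.2250. Summing gives P(heads) = 0.52750.
P(Coin 2 | heads) = 0.09250 / 0.52750 = 0.175.

Posterior probability ≈ 0.175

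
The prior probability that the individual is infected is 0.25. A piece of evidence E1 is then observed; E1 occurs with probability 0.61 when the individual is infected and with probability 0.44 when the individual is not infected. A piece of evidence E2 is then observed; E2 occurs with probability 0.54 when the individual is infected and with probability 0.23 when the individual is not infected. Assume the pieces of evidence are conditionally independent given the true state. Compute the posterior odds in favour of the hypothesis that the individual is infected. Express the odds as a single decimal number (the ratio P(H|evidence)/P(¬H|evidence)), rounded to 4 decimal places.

Prior odds = 0.25/(1−0.25) = 0.33333.
Likelihood ratio for E1 = 0.61/0.44 = 1.3864.
Likelihood ratio for E2 = 0.54/0.23 = 2.3478.
Posterior odds = prior odds × LR₁ × LR₂ = 1.0850.

Posterior odds ≈ 1.0850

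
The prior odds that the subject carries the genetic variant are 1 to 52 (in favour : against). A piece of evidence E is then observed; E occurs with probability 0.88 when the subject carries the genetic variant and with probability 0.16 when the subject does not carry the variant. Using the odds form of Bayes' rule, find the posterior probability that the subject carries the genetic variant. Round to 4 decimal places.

Prior odds = 1/52 = 0.019231. In log-odds, ln(0.019231) = -3.9512.
Add log likelihood ratio: ln(5.5000) = 1.7047.
Posterior log-odds = -2.2465, so posterior odds = exp(-2.2465) = 0.10577. Converting, P(H|E) = 0.10577/1.1058 = 0.0957.

Posterior probability ≈ 0.0957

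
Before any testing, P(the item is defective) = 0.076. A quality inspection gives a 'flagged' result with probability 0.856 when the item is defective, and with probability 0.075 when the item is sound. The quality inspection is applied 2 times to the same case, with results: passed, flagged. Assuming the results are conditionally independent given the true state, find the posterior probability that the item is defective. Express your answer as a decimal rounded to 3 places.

Posterior P(H) ≈ 0.128

With H the event that the item is defective, the joint likelihood of the observed sequence is P(data|H) = 0.144·0.856 = 0.12326 and P(data|¬H) = 0.925·0.075 = 0.069375.
Bayes: P(H|data) = 0.076·0.12326 / (0.076·0.12326 + 0.924·0.069375) = 0.0093681/0.073471 = 0.1275.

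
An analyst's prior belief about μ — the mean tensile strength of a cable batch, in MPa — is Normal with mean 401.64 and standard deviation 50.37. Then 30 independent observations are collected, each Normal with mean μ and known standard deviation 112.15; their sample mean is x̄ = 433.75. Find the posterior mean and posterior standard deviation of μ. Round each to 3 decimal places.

Posterior mean ≈ 429.196; posterior SD ≈ 18.968

Prior precision 1/τ₀² = 1/50.37² = 0.00039415; data precision n/σ² = 30/112.15² = 0.00238519.
Posterior precision = 0.00039415 + 0.00238519 = 0.00277933, giving posterior SD = 1/√0.00277933 = 18.968.
Posterior mean = (0.00039415·401.64 + 0.00238519·433.75) / 0.00277933 = 429.196.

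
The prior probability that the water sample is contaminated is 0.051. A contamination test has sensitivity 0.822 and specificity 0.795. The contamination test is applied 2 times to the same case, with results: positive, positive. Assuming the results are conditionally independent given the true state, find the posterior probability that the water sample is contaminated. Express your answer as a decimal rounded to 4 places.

Let H be the event that the water sample is contaminated; start with P(H) = 0.051. P('positive'|H) = 0.822, P('positive'|¬H) = 0.205.
Update on result 1 ('positive'): P(H) ← 0.822·0.0510 / (0.822·0.0510 + 0.205·0.9490) = 0.041922/0.23647 = 0.1773.
Update on result 2 ('positive'): P(H) ← 0.822·0.1773 / (0.822·0.1773 + 0.205·0.8227) = 0.14573/0.31438 = 0.4635.

Posterior P(H) ≈ 0.4635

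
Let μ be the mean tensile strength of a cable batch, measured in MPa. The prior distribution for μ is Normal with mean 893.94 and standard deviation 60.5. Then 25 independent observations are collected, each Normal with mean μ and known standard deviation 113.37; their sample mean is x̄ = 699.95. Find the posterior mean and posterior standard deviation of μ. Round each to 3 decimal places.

Posterior mean ≈ 723.842; posterior SD ≈ 21.232

With known σ, the Normal prior is conjugate. Weight on the data is w = (n/σ²)/(n/σ² + 1/τ₀²) = 0.00194511/(0.00194511+0.00027321) = 0.87684.
Posterior mean = w·x̄ + (1−w)·μ₀ = 0.87684·699.95 + 0.12316·893.94 = 723.842. Posterior variance = 1/(0.00194511+0.00027321) = 450.793, so SD = 21.232.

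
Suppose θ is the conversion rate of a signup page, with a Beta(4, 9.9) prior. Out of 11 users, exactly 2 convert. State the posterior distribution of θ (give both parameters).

Posterior: Beta(6, 18.9)

The binomial likelihood is conjugate to the Beta prior: with 2 successes and 9 failures, the posterior is Beta(4+2, 9.9+9) = Beta(6, 18.9).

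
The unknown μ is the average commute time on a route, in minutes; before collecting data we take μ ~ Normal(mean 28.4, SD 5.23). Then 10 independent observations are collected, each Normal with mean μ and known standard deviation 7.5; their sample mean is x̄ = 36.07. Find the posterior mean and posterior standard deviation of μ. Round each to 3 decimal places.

Posterior mean ≈ 34.762; posterior SD ≈ 2.160

With known σ, the Normal prior is conjugate. Weight on the data is w = (n/σ²)/(n/σ² + 1/τ₀²) = 0.177778/(0.177778+0.0365592) = 0.82943.
Posterior mean = w·x̄ + (1−w)·μ₀ = 0.82943·36.07 + 0.17057·28.4 = 34.762. Posterior variance = 1/(0.177778+0.0365592) = 4.66555, so SD = 2.160.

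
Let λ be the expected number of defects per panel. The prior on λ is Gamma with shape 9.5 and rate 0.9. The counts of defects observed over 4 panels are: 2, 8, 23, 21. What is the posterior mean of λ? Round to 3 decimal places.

Total count ∑xᵢ = 54 over n = 4 panels.
Gamma is conjugate to the Poisson likelihood: posterior is Gamma(shape = 9.5+54 = 63.5, rate = 0.9+4 = 4.9).
Posterior mean = shape/rate = 63.5/4.9 = 12.959.

Posterior mean ≈ 12.959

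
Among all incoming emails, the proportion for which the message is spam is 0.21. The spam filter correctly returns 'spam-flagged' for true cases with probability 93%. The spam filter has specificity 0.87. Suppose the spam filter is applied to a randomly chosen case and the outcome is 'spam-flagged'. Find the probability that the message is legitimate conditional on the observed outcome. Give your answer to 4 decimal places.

P(¬H | E) ≈ 0.3446

Let H be the event that the message is spam. P(H) = 0.21, so P(¬H) = 0.79. With E the 'spam-flagged' result, P(E|H) = 0.93 and P(E|¬H) = 0.13.
P(E) = 0.93·0.21 + 0.13·0.79 = 0.19530 + 0.10270 = 0.29800.
By Bayes' theorem, P(H|E) = 0.19530 / 0.29800 = 0.6554. Hence P(¬H|E) = 1 − 0.6554 = 0.3446.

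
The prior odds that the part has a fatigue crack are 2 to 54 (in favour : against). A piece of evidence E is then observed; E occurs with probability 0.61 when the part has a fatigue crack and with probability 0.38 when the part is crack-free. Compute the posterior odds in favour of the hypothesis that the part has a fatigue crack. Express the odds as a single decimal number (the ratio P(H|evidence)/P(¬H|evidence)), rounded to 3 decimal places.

Prior odds = 2/54 = 0.037037. In log-odds, ln(0.037037) = -3.2958.
Add log likelihood ratio: ln(1.6053) = 0.47329.
Posterior log-odds = -2.8225, so posterior odds = exp(-2.8225) = 0.059454.

Posterior odds ≈ 0.059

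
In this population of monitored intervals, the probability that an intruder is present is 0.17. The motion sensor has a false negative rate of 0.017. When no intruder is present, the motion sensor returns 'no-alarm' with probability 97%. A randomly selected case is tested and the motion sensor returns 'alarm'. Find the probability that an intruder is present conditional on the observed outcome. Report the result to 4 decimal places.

P(H | E) ≈ 0.8703

Write H for 'an intruder is present'. Prior odds H:¬H = 0.17/0.83 = 0.20482. For the 'alarm' outcome, the likelihood ratio is 0.983/0.03 = 32.767.
Posterior odds = 0.20482 × 32.767 = 6.7112, so P(H|E) = 6.7112/(1+6.7112) = 0.8703.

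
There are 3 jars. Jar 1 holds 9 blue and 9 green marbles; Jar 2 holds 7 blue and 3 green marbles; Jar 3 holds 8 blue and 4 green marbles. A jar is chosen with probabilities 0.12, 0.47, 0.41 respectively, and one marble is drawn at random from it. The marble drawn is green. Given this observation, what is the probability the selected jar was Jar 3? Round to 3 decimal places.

Tabulate prior·likelihood by source: [1] prior 0.12, lik 0.5, product 0.06000; [2] prior 0.47, lik 0.3, product 0.1410; [3] prior 0.41, lik 0.3333, product 0.1367.
Normalizing constant = 0.33767; the posterior for Jar 3 is its product over the sum, 0.1367/0.33767 = 0.405.

Posterior probability ≈ 0.405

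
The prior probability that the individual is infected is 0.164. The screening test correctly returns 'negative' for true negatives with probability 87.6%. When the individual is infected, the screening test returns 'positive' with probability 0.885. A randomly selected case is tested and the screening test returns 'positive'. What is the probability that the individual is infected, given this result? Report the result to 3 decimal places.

Let H be the event that the individual is infected. P(H) = 0.164, so P(¬H) = 0.836. With E the 'positive' result, P(E|H) = 0.885 and P(E|¬H) = 0.124.
P(E) = 0.885·0.164 + 0.124·0.836 = 0.14514 + 0.10366 = 0.24880.
By Bayes' theorem, P(H|E) = 0.14514 / 0.24880 = 0.583.

P(H | E) ≈ 0.583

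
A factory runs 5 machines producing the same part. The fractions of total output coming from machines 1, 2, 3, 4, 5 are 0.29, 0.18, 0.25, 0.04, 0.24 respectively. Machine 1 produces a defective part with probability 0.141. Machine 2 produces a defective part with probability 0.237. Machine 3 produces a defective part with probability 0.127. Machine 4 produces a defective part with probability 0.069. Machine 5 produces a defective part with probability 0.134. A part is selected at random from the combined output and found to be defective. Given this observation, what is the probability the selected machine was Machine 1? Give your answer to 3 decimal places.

Posterior probability ≈ 0.272

P(defective|M1) = 0.141; P(defective|M2) = 0.237; P(defective|M3) = 0.127; P(defective|M4) = 0.069; P(defective|M5) = 0.134.
Prior × likelihood for each source: 0.29·0.141=0.04089, 0.18·0.237=0.04266, 0.25·0.127=0.03175, 0.04·0.069=0.002760, 0.24·0.134=0.03216. Summing gives P(defective) = 0.15022.
P(Machine 1 | defective) = 0.04089 / 0.15022 = 0.272.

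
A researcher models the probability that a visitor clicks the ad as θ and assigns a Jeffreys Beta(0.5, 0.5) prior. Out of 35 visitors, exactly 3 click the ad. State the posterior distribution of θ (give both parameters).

Observing 3 successes and 32 failures updates Beta(0.5, 0.5) by adding the success and failure counts to the two shape parameters: α = 0.5+3 = 3.5, β = 0.5+32 = 32.5.

Posterior: Beta(3.5, 32.5)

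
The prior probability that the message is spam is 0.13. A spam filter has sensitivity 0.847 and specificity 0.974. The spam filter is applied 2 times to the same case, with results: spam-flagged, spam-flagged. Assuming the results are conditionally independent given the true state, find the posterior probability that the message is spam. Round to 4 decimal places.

Posterior P(H) ≈ 0.9937

Let H be the event that the message is spam; start with P(H) = 0.13. P('spam-flagged'|H) = 0.847, P('spam-flagged'|¬H) = 0.026.
Update on result 1 ('spam-flagged'): P(H) ← 0.847·0.1300 / (0.847·0.1300 + 0.026·0.8700) = 0.11011/0.13273 = 0.8296.
Update on result 2 ('spam-flagged'): P(H) ← 0.847·0.8296 / (0.847·0.8296 + 0.026·0.1704) = 0.70265/0.70708 = 0.9937.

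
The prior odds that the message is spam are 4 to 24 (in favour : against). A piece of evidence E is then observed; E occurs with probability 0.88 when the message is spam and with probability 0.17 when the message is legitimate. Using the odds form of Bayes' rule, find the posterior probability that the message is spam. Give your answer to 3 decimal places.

Posterior probability ≈ 0.463

Prior odds = 4/24 = 0.16667.
Likelihood ratio for E = 0.88/0.17 = 5.1765.
Posterior odds = prior odds × LR = 0.86275.
Posterior probability = odds/(1+odds) = 0.86275/1.8627 = 0.463.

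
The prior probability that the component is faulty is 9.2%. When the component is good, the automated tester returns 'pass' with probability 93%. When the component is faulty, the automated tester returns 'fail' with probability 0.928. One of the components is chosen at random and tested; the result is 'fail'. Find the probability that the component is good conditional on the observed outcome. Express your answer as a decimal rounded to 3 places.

Let H be the event that the component is faulty. P(H) = 0.092, so P(¬H) = 0.908. With E the 'fail' result, P(E|H) = 0.928 and P(E|¬H) = 0.07.
P(E) = 0.928·0.092 + 0.07·0.908 = 0.085376 + 0.063560 = 0.14894.
By Bayes' theorem, P(H|E) = 0.085376 / 0.14894 = 0.573. Hence P(¬H|E) = 1 − 0.573 = 0.427.

P(¬H | E) ≈ 0.427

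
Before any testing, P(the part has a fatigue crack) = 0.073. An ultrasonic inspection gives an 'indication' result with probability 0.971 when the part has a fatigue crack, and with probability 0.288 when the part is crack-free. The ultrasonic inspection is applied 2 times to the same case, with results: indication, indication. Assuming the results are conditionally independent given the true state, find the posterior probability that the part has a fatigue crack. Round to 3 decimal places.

Posterior P(H) ≈ 0.472

With H the event that the part has a fatigue crack, the joint likelihood of the observed sequence is P(data|H) = 0.971·0.971 = 0.94284 and P(data|¬H) = 0.288·0.288 = 0.082944.
Bayes: P(H|data) = 0.073·0.94284 / (0.073·0.94284 + 0.927·0.082944) = 0.068827/0.14572 = 0.4723.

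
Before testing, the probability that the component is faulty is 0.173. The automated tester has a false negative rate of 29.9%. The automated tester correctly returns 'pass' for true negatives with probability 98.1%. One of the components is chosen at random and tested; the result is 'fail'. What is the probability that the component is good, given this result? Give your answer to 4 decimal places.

Write H for 'the component is faulty'. Prior odds H:¬H = 0.173/0.827 = 0.20919. For the 'fail' outcome, the likelihood ratio is 0.701/0.019 = 36.895.
Posterior odds = 0.20919 × 36.895 = 7.7180, so P(H|E) = 7.7180/(1+7.7180) = 0.8853. Then P(¬H|E) = 1 − 0.8853 = 0.1147.

P(¬H | E) ≈ 0.1147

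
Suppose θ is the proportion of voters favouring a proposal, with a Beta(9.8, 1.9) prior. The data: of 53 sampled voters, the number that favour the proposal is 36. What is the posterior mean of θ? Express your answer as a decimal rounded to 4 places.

Posterior mean ≈ 0.7079

Observing 36 successes and 17 failures updates Beta(9.8, 1.9) by adding the success and failure counts to the two shape parameters: α = 9.8+36 = 45.8, β = 1.9+17 = 18.9.
E[θ | data] = 45.8/(45.8+18.9) = 0.7079.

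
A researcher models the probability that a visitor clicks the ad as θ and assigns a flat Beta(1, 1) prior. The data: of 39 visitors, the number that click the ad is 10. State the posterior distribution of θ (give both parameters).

The binomial likelihood is conjugate to the Beta prior: with 10 successes and 29 failures, the posterior is Beta(1+10, 1+29) = Beta(11, 30).

Posterior: Beta(11, 30)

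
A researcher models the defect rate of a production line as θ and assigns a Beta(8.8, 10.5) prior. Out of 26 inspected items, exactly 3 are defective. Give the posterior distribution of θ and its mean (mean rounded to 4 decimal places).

Posterior: Beta(11.8, 33.5); mean ≈ 0.2605

Observing 3 successes and 23 failures updates Beta(8.8, 10.5) by adding the success and failure counts to the two shape parameters: α = 8.8+3 = 11.8, β = 10.5+23 = 33.5.
Posterior mean = α/(α+β) = 11.8/45.3 = 0.2605.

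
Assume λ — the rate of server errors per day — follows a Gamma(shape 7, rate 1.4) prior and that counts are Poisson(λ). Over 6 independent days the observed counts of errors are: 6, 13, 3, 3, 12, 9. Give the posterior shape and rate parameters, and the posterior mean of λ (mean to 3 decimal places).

Total count ∑xᵢ = 46 over n = 6 days.
Gamma is conjugate to the Poisson likelihood: posterior is Gamma(shape = 7+46 = 53, rate = 1.4+6 = 7.4).
E[λ | data] = 53/7.4 = 7.162.

Posterior: Gamma(shape=53, rate=7.4); mean ≈ 7.162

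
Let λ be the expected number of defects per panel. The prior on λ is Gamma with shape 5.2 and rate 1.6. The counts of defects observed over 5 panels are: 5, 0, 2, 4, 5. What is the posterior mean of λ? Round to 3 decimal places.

The Poisson likelihood adds the total count to the shape and the number of exposure periods to the rate. Here ∑xᵢ = 16 and n = 5, so shape 5.2→21.2 and rate 1.6→6.6.
E[λ | data] = 21.2/6.6 = 3.212.

Posterior mean ≈ 3.212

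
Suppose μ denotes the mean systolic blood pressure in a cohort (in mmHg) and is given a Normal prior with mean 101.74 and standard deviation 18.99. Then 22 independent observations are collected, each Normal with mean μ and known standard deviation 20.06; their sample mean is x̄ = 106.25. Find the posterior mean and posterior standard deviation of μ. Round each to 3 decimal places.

Posterior mean ≈ 106.032; posterior SD ≈ 4.172

With known σ, the Normal prior is conjugate. Weight on the data is w = (n/σ²)/(n/σ² + 1/τ₀²) = 0.0546715/(0.0546715+0.00277300) = 0.95173.
Posterior mean = w·x̄ + (1−w)·μ₀ = 0.95173·106.25 + 0.048273·101.74 = 106.032. Posterior variance = 1/(0.0546715+0.00277300) = 17.4081, so SD = 4.172.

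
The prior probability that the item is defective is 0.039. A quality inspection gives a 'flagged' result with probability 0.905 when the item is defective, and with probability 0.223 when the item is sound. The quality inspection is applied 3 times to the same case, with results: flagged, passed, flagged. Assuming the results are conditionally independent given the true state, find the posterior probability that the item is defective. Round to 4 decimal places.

Posterior P(H) ≈ 0.0755

Let H be the event that the item is defective; start with P(H) = 0.039. P('flagged'|H) = 0.905, P('flagged'|¬H) = 0.223.
Update on result 1 ('flagged'): P(H) ← 0.905·0.0390 / (0.905·0.0390 + 0.223·0.9610) = 0.035295/0.24960 = 0.1414.
Update on result 2 ('passed'): P(H) ← 0.095·0.1414 / (0.095·0.1414 + 0.777·0.8586) = 0.013434/0.68056 = 0.0197.
Update on result 3 ('flagged'): P(H) ← 0.905·0.0197 / (0.905·0.0197 + 0.223·0.9803) = 0.017864/0.23646 = 0.0755.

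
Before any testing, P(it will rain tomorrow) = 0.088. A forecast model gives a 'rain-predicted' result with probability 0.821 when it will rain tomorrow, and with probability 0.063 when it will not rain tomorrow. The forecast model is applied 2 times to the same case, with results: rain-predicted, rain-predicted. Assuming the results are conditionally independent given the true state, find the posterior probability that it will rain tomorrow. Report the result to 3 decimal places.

Posterior P(H) ≈ 0.942

With H the event that it will rain tomorrow, the joint likelihood of the observed sequence is P(data|H) = 0.821·0.821 = 0.67404 and P(data|¬H) = 0.063·0.063 = 0.0039690.
Bayes: P(H|data) = 0.088·0.67404 / (0.088·0.67404 + 0.912·0.0039690) = 0.059316/0.062935 = 0.9425.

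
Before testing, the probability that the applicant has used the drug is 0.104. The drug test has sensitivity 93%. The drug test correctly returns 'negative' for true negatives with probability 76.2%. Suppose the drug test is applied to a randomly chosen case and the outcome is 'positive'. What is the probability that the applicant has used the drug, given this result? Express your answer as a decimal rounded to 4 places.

Let H be the event that the applicant has used the drug. P(H) = 0.104, so P(¬H) = 0.896. With E the 'positive' result, P(E|H) = 0.93 and P(E|¬H) = 0.238.
P(E) = 0.93·0.104 + 0.238·0.896 = 0.096720 + 0.21325 = 0.30997.
By Bayes' theorem, P(H|E) = 0.096720 / 0.30997 = 0.3120.

P(H | E) ≈ 0.3120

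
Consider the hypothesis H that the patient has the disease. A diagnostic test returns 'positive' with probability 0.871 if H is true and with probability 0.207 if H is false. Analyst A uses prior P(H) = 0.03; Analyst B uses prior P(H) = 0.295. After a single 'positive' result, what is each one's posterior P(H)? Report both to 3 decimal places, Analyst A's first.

Analyst A: 0.115; Analyst B: 0.638

The likelihood ratio for a 'positive' result is 0.871/0.207 = 4.2077.
Analyst A: prior odds 0.03/0.97 = 0.030928; posterior odds 0.13014; posterior probability 0.115.
Analyst B: prior odds 0.295/0.705 = 0.41844; posterior odds 1.7607; posterior probability 0.638.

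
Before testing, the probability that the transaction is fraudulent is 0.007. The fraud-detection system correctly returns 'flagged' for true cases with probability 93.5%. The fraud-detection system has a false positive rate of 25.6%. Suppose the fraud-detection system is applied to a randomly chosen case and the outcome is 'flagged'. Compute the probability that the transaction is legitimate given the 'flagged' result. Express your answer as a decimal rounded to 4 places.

Let H be the event that the transaction is fraudulent. P(H) = 0.007, so P(¬H) = 0.993. With E the 'flagged' result, P(E|H) = 0.935 and P(E|¬H) = 0.256.
P(E) = 0.935·0.007 + 0.256·0.993 = 0.0065450 + 0.25421 = 0.26075.
By Bayes' theorem, P(H|E) = 0.0065450 / 0.26075 = 0.0251. Hence P(¬H|E) = 1 − 0.0251 = 0.9749.

P(¬H | E) ≈ 0.9749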